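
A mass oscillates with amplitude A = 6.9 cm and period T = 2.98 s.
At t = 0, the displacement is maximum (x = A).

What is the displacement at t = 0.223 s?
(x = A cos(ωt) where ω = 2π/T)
ω = 2π/T = 2π/2.98 = 2.108 rad/s
x = A cos(ωt) = 6.9×cos(2.108×0.223) = 6.151 cm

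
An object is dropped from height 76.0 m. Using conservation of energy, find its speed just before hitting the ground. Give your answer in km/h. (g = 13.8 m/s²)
mgh = ½mv² → v = √(2gh) = √(2×13.8×76) = 45.8 m/s = 164.9 km/h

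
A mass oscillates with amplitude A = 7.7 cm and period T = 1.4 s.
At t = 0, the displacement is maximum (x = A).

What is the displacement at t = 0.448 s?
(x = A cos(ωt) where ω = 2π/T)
ω = 2π/T = 2π/1.4 = 4.488 rad/s
x = A cos(ωt) = 7.7×cos(4.488×0.448) = -3.279 cm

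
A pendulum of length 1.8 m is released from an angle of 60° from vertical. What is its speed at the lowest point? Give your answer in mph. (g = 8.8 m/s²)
h = L(1 − cosθ) = 1.8×(1 − cos60°) = 0.9 m
v = √(2gh) = √(2×8.8×0.9) = 3.98 m/s = 8.903 mph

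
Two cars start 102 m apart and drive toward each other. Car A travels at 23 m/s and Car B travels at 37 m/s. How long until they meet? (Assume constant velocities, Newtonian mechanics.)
Combined speed: v_combined = 23 + 37 = 60 m/s
Time to meet: t = d/60 = 102/60 = 1.7 s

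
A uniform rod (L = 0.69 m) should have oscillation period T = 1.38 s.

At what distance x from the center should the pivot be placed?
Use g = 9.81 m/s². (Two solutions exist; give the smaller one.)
T = 2π√((L²/12 + x²)/(gx)). Let c = T²g/(4π²) = 0.4732.
x² − cx + L²/12 = 0 → x = (c − √(c² − L²/3))/2 = 0.1089 m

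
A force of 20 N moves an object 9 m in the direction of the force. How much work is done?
W = Fd = 20×9 = 180.0 J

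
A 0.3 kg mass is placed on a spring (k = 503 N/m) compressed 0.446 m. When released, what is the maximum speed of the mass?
½kx² = ½mv² → v = x√(k/m) = 0.446×√(503/0.3) = 18.26 m/s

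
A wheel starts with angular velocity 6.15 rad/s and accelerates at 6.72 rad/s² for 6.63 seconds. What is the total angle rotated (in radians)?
θ = ω₀t + ½αt² = 6.15×6.63 + ½×6.72×6.63² = 188.47 rad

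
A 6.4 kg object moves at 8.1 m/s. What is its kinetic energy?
KE = ½mv² = ½×6.4×8.1² = 209.952 J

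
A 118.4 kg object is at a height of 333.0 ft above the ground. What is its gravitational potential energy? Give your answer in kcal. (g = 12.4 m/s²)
PE = mgh = 118.4 kg × 12.4 m/s² × 101.5 m = 1.49e+05 J = 35.62 kcal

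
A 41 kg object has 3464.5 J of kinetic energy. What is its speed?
KE = ½mv² → v = √(2KE/m) = √(2×3464.5/41) = 13.0 m/s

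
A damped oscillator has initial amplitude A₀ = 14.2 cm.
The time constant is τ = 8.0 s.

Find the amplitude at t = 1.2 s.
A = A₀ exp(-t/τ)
A = A₀ exp(−t/τ) = 14.2×exp(−1.2/8.0) = 12.22 cm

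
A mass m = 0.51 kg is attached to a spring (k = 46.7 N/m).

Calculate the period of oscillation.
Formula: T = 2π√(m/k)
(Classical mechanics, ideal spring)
T = 2π√(m/k) = 2π√(0.51/46.7) = 0.6566 s; f = 1/T = 1.523 Hz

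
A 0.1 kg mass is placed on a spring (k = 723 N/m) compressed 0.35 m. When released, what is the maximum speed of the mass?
½kx² = ½mv² → v = x√(k/m) = 0.35×√(723/0.1) = 29.76 m/s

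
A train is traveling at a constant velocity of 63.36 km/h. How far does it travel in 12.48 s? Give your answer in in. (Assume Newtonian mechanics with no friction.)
d = vt (with unit conversion) = 8648.0 in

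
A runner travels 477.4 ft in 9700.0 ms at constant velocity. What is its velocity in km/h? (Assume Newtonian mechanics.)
v = d/t (with unit conversion) = 54.0 km/h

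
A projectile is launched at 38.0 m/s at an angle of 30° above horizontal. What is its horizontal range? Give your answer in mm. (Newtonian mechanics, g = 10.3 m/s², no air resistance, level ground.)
R = v₀² sin(2θ) / g (with unit conversion) = 121400.0 mm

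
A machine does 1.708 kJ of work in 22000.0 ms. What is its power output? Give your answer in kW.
P = W/t = 1708 J / 22 s = 77.64 W = 0.07764 kW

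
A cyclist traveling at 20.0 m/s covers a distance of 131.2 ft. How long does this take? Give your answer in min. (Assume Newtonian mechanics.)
t = d/v (with unit conversion) = 0.03332 min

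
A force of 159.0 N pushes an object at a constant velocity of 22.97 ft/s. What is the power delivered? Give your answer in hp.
P = Fv = 159 N × 7.001 m/s = 1113 W = 1.493 hp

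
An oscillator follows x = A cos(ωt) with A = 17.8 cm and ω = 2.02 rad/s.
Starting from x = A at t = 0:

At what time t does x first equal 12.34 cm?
cos(ωt) = x/A = 12.34/17.8 = 0.6933
ωt = arccos(0.6933) = 0.8048 rad
t = 0.8048/2.02 = 0.3984 s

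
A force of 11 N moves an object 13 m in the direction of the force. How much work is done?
W = Fd = 11×13 = 143.0 J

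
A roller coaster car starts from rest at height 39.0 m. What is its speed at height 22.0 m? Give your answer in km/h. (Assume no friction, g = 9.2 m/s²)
mgh₁ = ½mv₂² + mgh₂ → v₂ = √(2g(h₁−h₂)) = √(2×9.2×(39−22)) = 17.69 m/s = 63.67 km/h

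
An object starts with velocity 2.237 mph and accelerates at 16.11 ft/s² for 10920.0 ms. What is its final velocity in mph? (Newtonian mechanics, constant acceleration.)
v = v₀ + at (with unit conversion) = 122.2 mph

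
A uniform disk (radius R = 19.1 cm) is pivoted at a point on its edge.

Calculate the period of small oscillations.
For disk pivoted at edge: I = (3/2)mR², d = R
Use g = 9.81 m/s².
I/m = (3/2)R² = 0.05472 m²; d = R = 0.191 m
T = 2π√((3/2)R²/(gR)) = 2π√(3R/(2g)) = 1.074 s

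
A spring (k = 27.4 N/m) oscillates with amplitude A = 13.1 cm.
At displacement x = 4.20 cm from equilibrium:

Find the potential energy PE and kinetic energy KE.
E_total = ½kA² = ½×27.4×(0.131)² = 0.2351 J
PE = ½kx² = ½×27.4×(0.042)² = 0.02417 J
KE = E_total − PE = 0.2109 J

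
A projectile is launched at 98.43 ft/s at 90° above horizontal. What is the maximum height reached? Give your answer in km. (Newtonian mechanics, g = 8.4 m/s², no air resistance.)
H = v₀²sin²(θ)/(2g) (with unit conversion) = 0.05358 km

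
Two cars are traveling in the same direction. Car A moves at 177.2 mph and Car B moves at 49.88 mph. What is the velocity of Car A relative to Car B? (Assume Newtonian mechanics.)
v_rel = v_A - v_B = 177.2 - 49.88 = 127.3 mph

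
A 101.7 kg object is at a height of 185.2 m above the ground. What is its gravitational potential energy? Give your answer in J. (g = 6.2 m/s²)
PE = mgh = 101.7 kg × 6.2 m/s² × 185.2 m = 1.168e+05 J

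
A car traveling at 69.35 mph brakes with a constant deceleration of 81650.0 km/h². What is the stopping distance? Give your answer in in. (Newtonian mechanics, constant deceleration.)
d = v₀² / (2a) (with unit conversion) = 3003.0 in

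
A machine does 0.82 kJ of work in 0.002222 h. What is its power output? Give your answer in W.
P = W/t = 820 J / 7.999 s = 102.5 W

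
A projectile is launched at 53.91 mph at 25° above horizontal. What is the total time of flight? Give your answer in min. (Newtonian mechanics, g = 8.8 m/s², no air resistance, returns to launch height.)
T = 2v₀sin(θ)/g (with unit conversion) = 0.03858 min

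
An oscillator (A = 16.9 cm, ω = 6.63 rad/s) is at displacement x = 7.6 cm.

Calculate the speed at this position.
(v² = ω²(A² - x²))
v = ω√(A² − x²) = 6.63×√(0.169² − 0.076²) = 1.001 m/s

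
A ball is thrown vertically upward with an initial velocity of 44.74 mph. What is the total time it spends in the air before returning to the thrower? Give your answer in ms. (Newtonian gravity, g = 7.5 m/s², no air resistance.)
t_total = 2v₀/g (with unit conversion) = 5333.0 ms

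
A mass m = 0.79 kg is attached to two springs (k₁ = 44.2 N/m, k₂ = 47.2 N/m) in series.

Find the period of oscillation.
k_eq = k₁k₂/(k₁+k₂) = 22.83 N/m
T = 2π√(m/k_eq) = 2π√(0.79/22.83) = 1.169 s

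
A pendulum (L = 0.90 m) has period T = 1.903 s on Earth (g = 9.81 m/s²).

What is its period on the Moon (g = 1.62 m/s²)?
T = 2π√(L/g), so T_moon/T_earth = √(g_earth/g_moon)
T_moon = 2π√(0.9/1.62) = 4.683 s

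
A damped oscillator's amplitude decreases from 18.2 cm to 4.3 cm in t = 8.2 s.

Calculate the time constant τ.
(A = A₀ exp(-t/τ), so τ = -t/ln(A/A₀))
A/A₀ = 4.3/18.2 = 0.2363; ln(A/A₀) = -1.443
τ = −t/ln(A/A₀) = −8.2/-1.443 = 5.683 s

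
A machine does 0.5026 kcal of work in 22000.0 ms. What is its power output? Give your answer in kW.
P = W/t = 2103 J / 22 s = 95.59 W = 0.09559 kW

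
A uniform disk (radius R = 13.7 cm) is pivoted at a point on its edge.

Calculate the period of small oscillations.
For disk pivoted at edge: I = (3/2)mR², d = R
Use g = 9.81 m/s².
I/m = (3/2)R² = 0.02815 m²; d = R = 0.137 m
T = 2π√((3/2)R²/(gR)) = 2π√(3R/(2g)) = 0.9094 s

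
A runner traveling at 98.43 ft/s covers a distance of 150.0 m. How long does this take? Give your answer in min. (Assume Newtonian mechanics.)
t = d/v (with unit conversion) = 0.08333 min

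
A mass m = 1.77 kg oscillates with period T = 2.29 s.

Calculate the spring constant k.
T = 2π√(m/k) → k = m(2π/T)² = 1.77×(2π/2.29)² = 13.32 N/m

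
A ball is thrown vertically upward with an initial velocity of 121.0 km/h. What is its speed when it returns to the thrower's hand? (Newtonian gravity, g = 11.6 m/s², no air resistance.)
By conservation of energy, the ball returns at the same speed = 121.0 km/h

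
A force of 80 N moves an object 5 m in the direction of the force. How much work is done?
W = Fd = 80×5 = 400.0 J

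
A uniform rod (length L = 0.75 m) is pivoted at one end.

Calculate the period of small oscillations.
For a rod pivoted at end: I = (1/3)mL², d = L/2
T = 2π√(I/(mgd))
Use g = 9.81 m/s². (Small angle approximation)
I/m = (1/3)L² = 0.1875 m²; d = L/2 = 0.375 m
T = 2π√(I/(mgd)) = 2π√(0.1875/(9.81×0.375)) = 1.419 s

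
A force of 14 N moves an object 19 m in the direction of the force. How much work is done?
W = Fd = 14×19 = 266.0 J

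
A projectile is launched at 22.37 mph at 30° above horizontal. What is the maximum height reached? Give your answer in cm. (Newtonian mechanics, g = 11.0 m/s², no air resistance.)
H = v₀²sin²(θ)/(2g) (with unit conversion) = 113.6 cm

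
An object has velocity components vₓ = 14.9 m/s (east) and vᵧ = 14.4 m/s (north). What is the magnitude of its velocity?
|v| = √(vₓ² + vᵧ²) = √(14.9² + 14.4²) = √(429.37) = 20.72 m/s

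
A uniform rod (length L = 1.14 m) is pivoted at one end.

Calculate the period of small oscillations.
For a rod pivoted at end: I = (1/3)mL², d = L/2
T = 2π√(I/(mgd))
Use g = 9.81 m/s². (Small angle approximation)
I/m = (1/3)L² = 0.4332 m²; d = L/2 = 0.57 m
T = 2π√(I/(mgd)) = 2π√(0.4332/(9.81×0.57)) = 1.749 s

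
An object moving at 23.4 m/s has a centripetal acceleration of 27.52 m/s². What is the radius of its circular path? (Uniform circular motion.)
r = v²/a_c = 23.4²/27.52 = 19.9 m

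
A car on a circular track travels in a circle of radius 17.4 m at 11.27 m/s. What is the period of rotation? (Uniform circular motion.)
T = 2πr/v = 2π×17.4/11.27 = 9.7 s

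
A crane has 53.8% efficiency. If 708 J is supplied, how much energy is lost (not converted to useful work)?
W_out = η × W_in = 0.538×708 = 380.9 J
W_lost = W_in − W_out = 708 − 380.9 = 327.1 J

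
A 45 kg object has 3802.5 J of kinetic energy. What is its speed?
KE = ½mv² → v = √(2KE/m) = √(2×3802.5/45) = 13.0 m/s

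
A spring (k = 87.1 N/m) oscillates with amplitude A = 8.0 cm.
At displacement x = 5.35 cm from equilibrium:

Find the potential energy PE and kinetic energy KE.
E_total = ½kA² = ½×87.1×(0.08)² = 0.2787 J
PE = ½kx² = ½×87.1×(0.0535)² = 0.1247 J
KE = E_total − PE = 0.1541 J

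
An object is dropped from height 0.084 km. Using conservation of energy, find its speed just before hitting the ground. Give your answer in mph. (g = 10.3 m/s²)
mgh = ½mv² → v = √(2gh) = √(2×10.3×84) = 41.6 m/s = 93.05 mph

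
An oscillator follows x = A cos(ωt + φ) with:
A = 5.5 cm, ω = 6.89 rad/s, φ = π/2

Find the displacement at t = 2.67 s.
x = A cos(ωt + φ) = 5.5×cos(6.89×2.67 + π/2) = 2.408 cm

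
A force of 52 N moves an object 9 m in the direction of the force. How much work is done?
W = Fd = 52×9 = 468.0 J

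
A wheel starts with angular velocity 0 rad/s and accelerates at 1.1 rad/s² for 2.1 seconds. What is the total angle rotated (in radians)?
θ = ω₀t + ½αt² = 0×2.1 + ½×1.1×2.1² = 2.43 rad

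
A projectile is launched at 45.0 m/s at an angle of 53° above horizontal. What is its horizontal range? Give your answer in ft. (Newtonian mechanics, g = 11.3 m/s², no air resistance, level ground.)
R = v₀² sin(2θ) / g (with unit conversion) = 565.2 ft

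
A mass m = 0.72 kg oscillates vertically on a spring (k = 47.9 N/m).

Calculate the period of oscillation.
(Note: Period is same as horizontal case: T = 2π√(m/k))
T = 2π√(m/k) = 2π√(0.72/47.9) = 0.7703 s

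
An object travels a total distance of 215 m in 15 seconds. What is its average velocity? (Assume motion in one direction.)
v_avg = Δd / Δt = 215 / 15 = 14.33 m/s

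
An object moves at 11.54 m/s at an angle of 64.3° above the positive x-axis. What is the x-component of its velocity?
vₓ = v cos(θ) = 11.54 × cos(64.3°) = 5.0 m/s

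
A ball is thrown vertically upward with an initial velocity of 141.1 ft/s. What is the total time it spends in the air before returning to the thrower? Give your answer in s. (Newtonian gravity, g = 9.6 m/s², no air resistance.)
t_total = 2v₀/g (with unit conversion) = 8.96 s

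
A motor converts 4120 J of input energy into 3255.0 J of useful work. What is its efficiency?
η = W_out/W_in = 3255.0/4120 = 0.79 = 79.0%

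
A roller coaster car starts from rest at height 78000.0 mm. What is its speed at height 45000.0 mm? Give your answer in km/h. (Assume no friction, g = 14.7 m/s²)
mgh₁ = ½mv₂² + mgh₂ → v₂ = √(2g(h₁−h₂)) = √(2×14.7×(78−45)) = 31.15 m/s = 112.1 km/h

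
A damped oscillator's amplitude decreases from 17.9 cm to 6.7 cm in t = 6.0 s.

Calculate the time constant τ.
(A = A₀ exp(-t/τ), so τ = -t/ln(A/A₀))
A/A₀ = 6.7/17.9 = 0.3743; ln(A/A₀) = -0.9827
τ = −t/ln(A/A₀) = −6.0/-0.9827 = 6.106 s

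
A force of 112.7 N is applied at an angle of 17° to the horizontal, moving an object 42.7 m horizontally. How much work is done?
W = Fd cosθ = 112.7×42.7×cos(17°) = 4602.0 J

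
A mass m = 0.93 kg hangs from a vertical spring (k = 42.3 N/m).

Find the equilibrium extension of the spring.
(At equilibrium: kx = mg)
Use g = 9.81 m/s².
x_eq = mg/k = 0.93×9.81/42.3 = 0.2157 m = 21.57 cm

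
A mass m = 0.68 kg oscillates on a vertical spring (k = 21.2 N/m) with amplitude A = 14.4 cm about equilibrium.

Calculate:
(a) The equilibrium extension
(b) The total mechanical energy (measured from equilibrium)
x_eq = mg/k = 0.68×9.81/21.2 = 0.3147 m = 31.47 cm
E = ½kA² = ½×21.2×(0.144)² = 0.2198 J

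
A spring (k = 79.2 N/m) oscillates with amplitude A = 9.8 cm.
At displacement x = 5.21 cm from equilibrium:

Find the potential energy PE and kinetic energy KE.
E_total = ½kA² = ½×79.2×(0.098)² = 0.3803 J
PE = ½kx² = ½×79.2×(0.0521)² = 0.1075 J
KE = E_total − PE = 0.2728 J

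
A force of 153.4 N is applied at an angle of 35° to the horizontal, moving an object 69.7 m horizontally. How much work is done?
W = Fd cosθ = 153.4×69.7×cos(35°) = 8758.4 J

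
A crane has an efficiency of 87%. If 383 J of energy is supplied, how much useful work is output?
W_out = η × W_in = 0.87 × 383 = 333.21 J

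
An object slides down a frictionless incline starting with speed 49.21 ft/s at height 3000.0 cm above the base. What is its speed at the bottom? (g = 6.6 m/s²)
½mv₀² + mgh = ½mv² → v = √(v₀² + 2gh) = √(15² + 2×6.6×30) = 24.92 m/s = 81.76 ft/s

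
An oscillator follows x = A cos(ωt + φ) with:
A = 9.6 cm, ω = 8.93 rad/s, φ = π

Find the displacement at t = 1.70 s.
x = A cos(ωt + φ) = 9.6×cos(8.93×1.7 + π) = 8.298 cm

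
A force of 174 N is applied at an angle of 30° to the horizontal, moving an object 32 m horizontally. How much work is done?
W = Fd cosθ = 174×32×cos(30°) = 4822.0 J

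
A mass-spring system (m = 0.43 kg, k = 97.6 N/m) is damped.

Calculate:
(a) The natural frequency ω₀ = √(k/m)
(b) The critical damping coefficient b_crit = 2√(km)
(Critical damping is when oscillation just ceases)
ω₀ = √(k/m) = √(97.6/0.43) = 15.07 rad/s
b_crit = 2√(km) = 2√(97.6×0.43) = 12.96 kg/s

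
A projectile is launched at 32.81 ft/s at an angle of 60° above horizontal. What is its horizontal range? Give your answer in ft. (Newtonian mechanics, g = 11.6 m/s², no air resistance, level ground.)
R = v₀² sin(2θ) / g (with unit conversion) = 24.5 ft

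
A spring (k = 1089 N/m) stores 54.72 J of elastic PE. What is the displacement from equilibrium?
PE = ½kx² → x = √(2PE/k) = √(2×54.72/1089) = 0.317 m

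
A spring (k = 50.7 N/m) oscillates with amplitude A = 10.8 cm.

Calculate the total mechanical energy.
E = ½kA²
E = ½kA² = ½×50.7×(0.108)² = 0.2957 J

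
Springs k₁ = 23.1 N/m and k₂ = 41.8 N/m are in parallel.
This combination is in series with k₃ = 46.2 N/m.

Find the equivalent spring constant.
k₁₂ = k₁ + k₂ = 64.9 N/m (parallel)
1/k_eq = 1/k₁₂ + 1/k₃ → k_eq = 26.99 N/m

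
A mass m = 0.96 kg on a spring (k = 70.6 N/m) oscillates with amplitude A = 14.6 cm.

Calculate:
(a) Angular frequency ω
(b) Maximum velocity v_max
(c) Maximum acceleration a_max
ω = √(k/m) = √(70.6/0.96) = 8.576 rad/s
v_max = ωA = 8.576×0.146 = 1.252 m/s
a_max = ω²A = 8.576²×0.146 = 10.74 m/s²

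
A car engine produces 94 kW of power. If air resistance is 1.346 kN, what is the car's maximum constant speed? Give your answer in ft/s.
P = Fv → v = P/F = 94000 W / 1346 N = 69.84 m/s = 229.1 ft/s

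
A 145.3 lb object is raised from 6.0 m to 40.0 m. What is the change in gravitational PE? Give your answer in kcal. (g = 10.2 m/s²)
ΔPE = mg(h₂ − h₁) = 65.91 kg × 10.2 m/s² × (40 − 6) m = 2.286e+04 J = 5.463 kcal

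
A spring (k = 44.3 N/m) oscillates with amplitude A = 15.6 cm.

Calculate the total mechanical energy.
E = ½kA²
E = ½kA² = ½×44.3×(0.156)² = 0.539 J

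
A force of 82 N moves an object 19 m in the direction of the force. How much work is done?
W = Fd = 82×19 = 1558.0 J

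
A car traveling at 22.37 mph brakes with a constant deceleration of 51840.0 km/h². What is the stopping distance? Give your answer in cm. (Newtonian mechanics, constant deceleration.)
d = v₀² / (2a) (with unit conversion) = 1250.0 cm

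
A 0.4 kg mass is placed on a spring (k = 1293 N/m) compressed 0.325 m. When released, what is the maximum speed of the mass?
½kx² = ½mv² → v = x√(k/m) = 0.325×√(1293/0.4) = 18.48 m/s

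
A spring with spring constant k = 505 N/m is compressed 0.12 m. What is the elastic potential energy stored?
PE = ½kx² = ½×505×0.12² = 3.636 J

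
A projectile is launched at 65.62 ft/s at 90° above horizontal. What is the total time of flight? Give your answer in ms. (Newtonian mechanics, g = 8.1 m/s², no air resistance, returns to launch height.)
T = 2v₀sin(θ)/g (with unit conversion) = 4939.0 ms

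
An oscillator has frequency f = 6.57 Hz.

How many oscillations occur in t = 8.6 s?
n = f×t = 6.57×8.6 = 56.5 oscillations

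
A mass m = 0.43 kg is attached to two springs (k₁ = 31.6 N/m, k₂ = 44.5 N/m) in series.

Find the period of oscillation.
k_eq = k₁k₂/(k₁+k₂) = 18.48 N/m
T = 2π√(m/k_eq) = 2π√(0.43/18.48) = 0.9585 s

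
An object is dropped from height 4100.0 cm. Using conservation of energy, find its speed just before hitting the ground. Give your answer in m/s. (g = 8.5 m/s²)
mgh = ½mv² → v = √(2gh) = √(2×8.5×41) = 26.4 m/s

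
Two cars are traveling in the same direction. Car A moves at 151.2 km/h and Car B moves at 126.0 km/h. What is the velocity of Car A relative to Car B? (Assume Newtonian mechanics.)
v_rel = v_A - v_B = 151.2 - 126.0 = 25.2 km/h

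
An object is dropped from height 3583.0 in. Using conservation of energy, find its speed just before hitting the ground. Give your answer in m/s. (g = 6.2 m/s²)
mgh = ½mv² → v = √(2gh) = √(2×6.2×91.01) = 33.59 m/s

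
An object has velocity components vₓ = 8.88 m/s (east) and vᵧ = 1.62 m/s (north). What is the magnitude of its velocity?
|v| = √(vₓ² + vᵧ²) = √(8.88² + 1.62²) = √(81.4788) = 9.03 m/s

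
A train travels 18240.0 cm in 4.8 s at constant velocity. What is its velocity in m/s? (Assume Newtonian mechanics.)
v = d/t (with unit conversion) = 38.0 m/s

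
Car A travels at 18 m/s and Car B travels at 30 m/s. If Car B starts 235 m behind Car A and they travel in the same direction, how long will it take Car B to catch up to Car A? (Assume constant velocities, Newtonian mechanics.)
Relative speed: v_rel = 30 - 18 = 12 m/s
Time to catch: t = d₀/v_rel = 235/12 = 19.58 s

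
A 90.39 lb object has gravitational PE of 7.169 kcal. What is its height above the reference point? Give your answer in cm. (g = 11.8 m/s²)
PE = mgh → h = PE/(mg) = 3e+04 J / (41 kg × 11.8 m/s²) = 62 m = 6200.0 cm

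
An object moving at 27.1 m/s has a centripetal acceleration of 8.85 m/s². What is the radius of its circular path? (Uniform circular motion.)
r = v²/a_c = 27.1²/8.85 = 82.98 m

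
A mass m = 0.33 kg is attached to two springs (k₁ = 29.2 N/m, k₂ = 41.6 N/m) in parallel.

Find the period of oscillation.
k_eq = k₁+k₂ = 70.8 N/m
T = 2π√(m/k_eq) = 2π√(0.33/70.8) = 0.429 s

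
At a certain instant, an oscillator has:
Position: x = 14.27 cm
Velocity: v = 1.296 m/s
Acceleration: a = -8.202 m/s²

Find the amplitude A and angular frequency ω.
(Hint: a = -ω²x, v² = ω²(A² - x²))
a = −ω²x → ω = √(|a|/x) = √(8.202/0.1427) = 7.581 rad/s
v² = ω²(A² − x²) → A = √(x² + v²/ω²) = √(0.1427² + 1.296²/7.581²) = 0.2227 m = 22.27 cm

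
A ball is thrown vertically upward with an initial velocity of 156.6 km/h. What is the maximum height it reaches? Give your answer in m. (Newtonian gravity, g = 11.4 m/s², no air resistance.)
h_max = v₀²/(2g) (with unit conversion) = 82.99 m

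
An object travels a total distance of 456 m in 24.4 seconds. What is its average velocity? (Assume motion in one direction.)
v_avg = Δd / Δt = 456 / 24.4 = 18.69 m/s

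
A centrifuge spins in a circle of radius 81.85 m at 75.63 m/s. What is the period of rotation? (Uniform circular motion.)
T = 2πr/v = 2π×81.85/75.63 = 6.8 s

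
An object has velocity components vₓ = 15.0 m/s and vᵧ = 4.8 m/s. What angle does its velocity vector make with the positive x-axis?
θ = arctan(vᵧ/vₓ) = arctan(4.8/15.0) = 17.74°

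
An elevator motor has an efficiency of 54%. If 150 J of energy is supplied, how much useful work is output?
W_out = η × W_in = 0.54 × 150 = 81.0 J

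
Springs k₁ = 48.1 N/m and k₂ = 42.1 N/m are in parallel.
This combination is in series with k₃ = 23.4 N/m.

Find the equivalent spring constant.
k₁₂ = k₁ + k₂ = 90.2 N/m (parallel)
1/k_eq = 1/k₁₂ + 1/k₃ → k_eq = 18.58 N/m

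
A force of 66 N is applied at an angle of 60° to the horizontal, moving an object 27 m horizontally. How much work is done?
W = Fd cosθ = 66×27×cos(60°) = 891.0 J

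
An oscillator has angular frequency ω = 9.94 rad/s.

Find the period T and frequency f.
T = 2π/ω = 2π/9.94 = 0.6321 s; f = ω/2π = 1.582 Hz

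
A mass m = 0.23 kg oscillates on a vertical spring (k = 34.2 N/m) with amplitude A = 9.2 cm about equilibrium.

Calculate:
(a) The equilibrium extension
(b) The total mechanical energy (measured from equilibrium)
x_eq = mg/k = 0.23×9.81/34.2 = 0.06597 m = 6.597 cm
E = ½kA² = ½×34.2×(0.092)² = 0.1447 J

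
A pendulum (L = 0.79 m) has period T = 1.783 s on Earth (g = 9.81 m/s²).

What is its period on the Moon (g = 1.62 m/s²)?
T = 2π√(L/g), so T_moon/T_earth = √(g_earth/g_moon)
T_moon = 2π√(0.79/1.62) = 4.388 s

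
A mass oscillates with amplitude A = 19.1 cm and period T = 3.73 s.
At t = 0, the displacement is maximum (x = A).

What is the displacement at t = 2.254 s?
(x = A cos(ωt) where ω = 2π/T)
ω = 2π/T = 2π/3.73 = 1.685 rad/s
x = A cos(ωt) = 19.1×cos(1.685×2.254) = -15.14 cm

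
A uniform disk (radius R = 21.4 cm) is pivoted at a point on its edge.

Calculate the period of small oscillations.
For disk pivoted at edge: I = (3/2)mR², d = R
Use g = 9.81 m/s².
I/m = (3/2)R² = 0.06869 m²; d = R = 0.214 m
T = 2π√((3/2)R²/(gR)) = 2π√(3R/(2g)) = 1.137 s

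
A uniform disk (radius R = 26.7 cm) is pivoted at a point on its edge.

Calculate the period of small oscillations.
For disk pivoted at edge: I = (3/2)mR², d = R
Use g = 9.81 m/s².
I/m = (3/2)R² = 0.1069 m²; d = R = 0.267 m
T = 2π√((3/2)R²/(gR)) = 2π√(3R/(2g)) = 1.27 s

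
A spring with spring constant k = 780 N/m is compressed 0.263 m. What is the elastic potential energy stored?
PE = ½kx² = ½×780×0.263² = 26.98 J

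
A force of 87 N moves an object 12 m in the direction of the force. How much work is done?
W = Fd = 87×12 = 1044.0 J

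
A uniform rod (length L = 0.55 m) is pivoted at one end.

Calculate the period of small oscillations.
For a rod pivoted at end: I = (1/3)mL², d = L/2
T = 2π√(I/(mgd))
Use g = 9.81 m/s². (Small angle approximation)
I/m = (1/3)L² = 0.1008 m²; d = L/2 = 0.275 m
T = 2π√(I/(mgd)) = 2π√(0.1008/(9.81×0.275)) = 1.215 s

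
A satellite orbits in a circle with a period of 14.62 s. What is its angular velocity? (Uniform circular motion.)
ω = 2π/T = 2π/14.62 = 0.4298 rad/s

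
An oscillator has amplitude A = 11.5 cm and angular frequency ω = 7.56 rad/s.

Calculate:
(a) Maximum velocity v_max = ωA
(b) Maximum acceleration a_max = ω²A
v_max = ωA = 7.56×0.115 = 0.8694 m/s
a_max = ω²A = 7.56²×0.115 = 6.573 m/s²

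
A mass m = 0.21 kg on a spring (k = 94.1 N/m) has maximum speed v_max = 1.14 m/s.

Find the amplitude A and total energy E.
½mv²_max = ½kA² → A = v_max√(m/k) = 1.14×√(0.21/94.1) = 0.05385 m = 5.385 cm
E = ½mv²_max = ½×0.21×1.14² = 0.1365 J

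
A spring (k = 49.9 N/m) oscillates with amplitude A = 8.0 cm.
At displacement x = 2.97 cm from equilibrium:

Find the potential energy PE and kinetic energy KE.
E_total = ½kA² = ½×49.9×(0.08)² = 0.1597 J
PE = ½kx² = ½×49.9×(0.0297)² = 0.02201 J
KE = E_total − PE = 0.1377 J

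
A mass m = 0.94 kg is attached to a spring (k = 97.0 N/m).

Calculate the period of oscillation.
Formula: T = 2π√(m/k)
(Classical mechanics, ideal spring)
T = 2π√(m/k) = 2π√(0.94/97.0) = 0.6185 s; f = 1/T = 1.617 Hz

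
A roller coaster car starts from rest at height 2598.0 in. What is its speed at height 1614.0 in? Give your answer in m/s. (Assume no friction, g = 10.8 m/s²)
mgh₁ = ½mv₂² + mgh₂ → v₂ = √(2g(h₁−h₂)) = √(2×10.8×(65.99−41)) = 23.23 m/s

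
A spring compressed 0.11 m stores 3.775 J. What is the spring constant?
PE = ½kx² → k = 2PE/x² = 2×3.775/0.11² = 624.0 N/m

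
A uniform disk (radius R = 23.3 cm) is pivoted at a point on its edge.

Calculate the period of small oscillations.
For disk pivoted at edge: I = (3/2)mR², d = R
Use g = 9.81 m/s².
I/m = (3/2)R² = 0.08143 m²; d = R = 0.233 m
T = 2π√((3/2)R²/(gR)) = 2π√(3R/(2g)) = 1.186 s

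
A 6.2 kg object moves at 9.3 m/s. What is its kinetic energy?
KE = ½mv² = ½×6.2×9.3² = 268.119 J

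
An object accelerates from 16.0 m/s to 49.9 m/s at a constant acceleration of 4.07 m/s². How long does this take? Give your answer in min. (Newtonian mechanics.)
t = (v - v₀)/a (with unit conversion) = 0.1388 min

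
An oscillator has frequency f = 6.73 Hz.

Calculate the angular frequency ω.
ω = 2πf = 2π×6.73 = 42.29 rad/s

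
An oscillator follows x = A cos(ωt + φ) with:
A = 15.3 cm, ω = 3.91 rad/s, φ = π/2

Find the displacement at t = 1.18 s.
x = A cos(ωt + φ) = 15.3×cos(3.91×1.18 + π/2) = 15.23 cm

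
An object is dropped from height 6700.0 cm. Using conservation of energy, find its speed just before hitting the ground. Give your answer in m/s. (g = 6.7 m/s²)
mgh = ½mv² → v = √(2gh) = √(2×6.7×67) = 29.96 m/s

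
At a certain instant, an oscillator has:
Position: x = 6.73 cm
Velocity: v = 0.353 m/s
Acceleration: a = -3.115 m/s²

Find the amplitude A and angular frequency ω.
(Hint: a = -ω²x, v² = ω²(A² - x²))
a = −ω²x → ω = √(|a|/x) = √(3.115/0.0673) = 6.803 rad/s
v² = ω²(A² − x²) → A = √(x² + v²/ω²) = √(0.0673² + 0.353²/6.803²) = 0.08498 m = 8.498 cm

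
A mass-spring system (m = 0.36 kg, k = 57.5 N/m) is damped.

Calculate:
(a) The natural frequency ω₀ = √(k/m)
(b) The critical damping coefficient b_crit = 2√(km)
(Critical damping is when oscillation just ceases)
ω₀ = √(k/m) = √(57.5/0.36) = 12.64 rad/s
b_crit = 2√(km) = 2√(57.5×0.36) = 9.099 kg/s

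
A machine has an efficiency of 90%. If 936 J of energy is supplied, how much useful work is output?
W_out = η × W_in = 0.9 × 936 = 842.4 J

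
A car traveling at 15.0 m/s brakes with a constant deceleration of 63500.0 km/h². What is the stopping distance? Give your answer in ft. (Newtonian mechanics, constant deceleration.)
d = v₀² / (2a) (with unit conversion) = 75.33 ft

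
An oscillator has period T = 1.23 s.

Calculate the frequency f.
f = 1/T = 1/1.23 = 0.813 Hz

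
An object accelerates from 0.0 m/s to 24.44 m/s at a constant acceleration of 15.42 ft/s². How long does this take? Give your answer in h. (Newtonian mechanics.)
t = (v - v₀)/a (with unit conversion) = 0.001444 h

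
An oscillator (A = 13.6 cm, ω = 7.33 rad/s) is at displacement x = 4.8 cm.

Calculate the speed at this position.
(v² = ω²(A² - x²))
v = ω√(A² − x²) = 7.33×√(0.136² − 0.048²) = 0.9327 m/s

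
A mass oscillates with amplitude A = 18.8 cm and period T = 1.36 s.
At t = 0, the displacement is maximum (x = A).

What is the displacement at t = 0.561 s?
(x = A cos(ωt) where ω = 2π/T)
ω = 2π/T = 2π/1.36 = 4.62 rad/s
x = A cos(ωt) = 18.8×cos(4.62×0.561) = -16.03 cm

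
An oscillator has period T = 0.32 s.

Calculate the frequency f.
f = 1/T = 1/0.32 = 3.125 Hz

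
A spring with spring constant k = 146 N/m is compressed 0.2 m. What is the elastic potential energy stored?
PE = ½kx² = ½×146×0.2² = 2.92 J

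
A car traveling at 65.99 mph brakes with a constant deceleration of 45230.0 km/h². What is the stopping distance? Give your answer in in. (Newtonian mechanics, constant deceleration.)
d = v₀² / (2a) (with unit conversion) = 4909.0 in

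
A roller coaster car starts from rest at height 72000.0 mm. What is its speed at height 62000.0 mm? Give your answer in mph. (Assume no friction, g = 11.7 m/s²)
mgh₁ = ½mv₂² + mgh₂ → v₂ = √(2g(h₁−h₂)) = √(2×11.7×(72−62)) = 15.3 m/s = 34.22 mph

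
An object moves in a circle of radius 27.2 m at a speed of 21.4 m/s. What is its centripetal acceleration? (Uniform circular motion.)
a_c = v²/r = 21.4²/27.2 = 457.96/27.2 = 16.84 m/s²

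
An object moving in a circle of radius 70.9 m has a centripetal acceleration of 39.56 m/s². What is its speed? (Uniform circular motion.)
v = √(a_c × r) = √(39.56 × 70.9) = 52.96 m/s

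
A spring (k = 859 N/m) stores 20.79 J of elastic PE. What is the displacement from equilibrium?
PE = ½kx² → x = √(2PE/k) = √(2×20.79/859) = 0.22 m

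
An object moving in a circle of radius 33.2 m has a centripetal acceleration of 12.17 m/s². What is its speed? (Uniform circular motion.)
v = √(a_c × r) = √(12.17 × 33.2) = 20.1 m/s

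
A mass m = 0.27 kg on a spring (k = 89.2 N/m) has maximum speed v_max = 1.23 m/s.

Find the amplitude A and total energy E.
½mv²_max = ½kA² → A = v_max√(m/k) = 1.23×√(0.27/89.2) = 0.06767 m = 6.767 cm
E = ½mv²_max = ½×0.27×1.23² = 0.2042 J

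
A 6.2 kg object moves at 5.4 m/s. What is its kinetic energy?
KE = ½mv² = ½×6.2×5.4² = 90.396 J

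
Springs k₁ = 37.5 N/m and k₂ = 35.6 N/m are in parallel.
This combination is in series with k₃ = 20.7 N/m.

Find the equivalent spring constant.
k₁₂ = k₁ + k₂ = 73.1 N/m (parallel)
1/k_eq = 1/k₁₂ + 1/k₃ → k_eq = 16.13 N/m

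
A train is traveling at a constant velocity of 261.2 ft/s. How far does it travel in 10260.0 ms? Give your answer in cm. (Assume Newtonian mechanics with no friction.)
d = vt (with unit conversion) = 81680.0 cm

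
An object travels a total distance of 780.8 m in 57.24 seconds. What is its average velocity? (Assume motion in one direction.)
v_avg = Δd / Δt = 780.8 / 57.24 = 13.64 m/s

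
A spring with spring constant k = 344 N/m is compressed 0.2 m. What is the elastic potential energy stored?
PE = ½kx² = ½×344×0.2² = 6.88 J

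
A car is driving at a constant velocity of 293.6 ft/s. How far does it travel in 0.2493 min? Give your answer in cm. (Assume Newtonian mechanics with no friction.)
d = vt (with unit conversion) = 133900.0 cm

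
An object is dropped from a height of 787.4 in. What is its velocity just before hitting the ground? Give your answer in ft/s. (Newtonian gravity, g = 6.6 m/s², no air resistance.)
v = √(2gh) (with unit conversion) = 53.31 ft/s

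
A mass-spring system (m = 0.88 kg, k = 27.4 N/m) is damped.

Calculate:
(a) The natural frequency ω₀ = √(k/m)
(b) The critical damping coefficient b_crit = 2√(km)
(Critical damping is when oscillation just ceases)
ω₀ = √(k/m) = √(27.4/0.88) = 5.58 rad/s
b_crit = 2√(km) = 2√(27.4×0.88) = 9.821 kg/s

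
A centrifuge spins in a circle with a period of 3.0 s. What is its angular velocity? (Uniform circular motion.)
ω = 2π/T = 2π/3.0 = 2.0944 rad/s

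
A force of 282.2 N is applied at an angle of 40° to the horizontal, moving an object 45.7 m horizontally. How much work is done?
W = Fd cosθ = 282.2×45.7×cos(40°) = 9879.3 J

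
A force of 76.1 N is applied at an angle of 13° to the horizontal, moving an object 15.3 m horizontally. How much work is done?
W = Fd cosθ = 76.1×15.3×cos(13°) = 1134.5 J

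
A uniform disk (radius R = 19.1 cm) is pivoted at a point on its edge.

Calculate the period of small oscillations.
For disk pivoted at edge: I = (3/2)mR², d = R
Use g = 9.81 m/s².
I/m = (3/2)R² = 0.05472 m²; d = R = 0.191 m
T = 2π√((3/2)R²/(gR)) = 2π√(3R/(2g)) = 1.074 s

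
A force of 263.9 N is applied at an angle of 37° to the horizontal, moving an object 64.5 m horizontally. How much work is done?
W = Fd cosθ = 263.9×64.5×cos(37°) = 13594.0 J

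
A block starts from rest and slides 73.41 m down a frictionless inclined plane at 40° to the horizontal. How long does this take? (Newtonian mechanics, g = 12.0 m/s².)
a = g sin(θ) = 12.0 × sin(40°) = 7.71 m/s²
t = √(2d/a) = √(2 × 73.41 / 7.71) = 4.36 s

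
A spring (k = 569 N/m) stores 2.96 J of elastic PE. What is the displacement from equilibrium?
PE = ½kx² → x = √(2PE/k) = √(2×2.96/569) = 0.102 m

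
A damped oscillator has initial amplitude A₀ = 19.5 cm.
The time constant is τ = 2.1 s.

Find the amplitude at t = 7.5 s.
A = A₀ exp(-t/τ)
A = A₀ exp(−t/τ) = 19.5×exp(−7.5/2.1) = 0.5483 cm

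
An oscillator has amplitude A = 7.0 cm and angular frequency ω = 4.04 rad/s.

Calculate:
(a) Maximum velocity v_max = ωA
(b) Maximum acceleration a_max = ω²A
v_max = ωA = 4.04×0.07 = 0.2828 m/s
a_max = ω²A = 4.04²×0.07 = 1.143 m/s²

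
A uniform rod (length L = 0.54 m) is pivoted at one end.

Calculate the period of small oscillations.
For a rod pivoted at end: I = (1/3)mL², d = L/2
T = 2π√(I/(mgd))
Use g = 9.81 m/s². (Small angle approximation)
I/m = (1/3)L² = 0.0972 m²; d = L/2 = 0.27 m
T = 2π√(I/(mgd)) = 2π√(0.0972/(9.81×0.27)) = 1.204 s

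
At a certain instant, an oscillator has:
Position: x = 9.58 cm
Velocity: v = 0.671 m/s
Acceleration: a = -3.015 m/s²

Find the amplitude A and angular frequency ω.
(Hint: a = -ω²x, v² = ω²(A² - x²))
a = −ω²x → ω = √(|a|/x) = √(3.015/0.0958) = 5.61 rad/s
v² = ω²(A² − x²) → A = √(x² + v²/ω²) = √(0.0958² + 0.671²/5.61²) = 0.1532 m = 15.32 cm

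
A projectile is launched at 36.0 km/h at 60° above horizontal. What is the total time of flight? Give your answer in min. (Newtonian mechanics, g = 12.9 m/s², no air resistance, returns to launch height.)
T = 2v₀sin(θ)/g (with unit conversion) = 0.02238 min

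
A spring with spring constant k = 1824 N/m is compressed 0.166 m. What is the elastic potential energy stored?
PE = ½kx² = ½×1824×0.166² = 25.13 J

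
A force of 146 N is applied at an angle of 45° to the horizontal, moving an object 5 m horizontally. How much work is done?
W = Fd cosθ = 146×5×cos(45°) = 516.19 J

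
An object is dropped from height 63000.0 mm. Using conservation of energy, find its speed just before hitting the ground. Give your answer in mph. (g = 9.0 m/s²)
mgh = ½mv² → v = √(2gh) = √(2×9.0×63) = 33.67 m/s = 75.33 mph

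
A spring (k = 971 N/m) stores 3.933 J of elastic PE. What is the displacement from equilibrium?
PE = ½kx² → x = √(2PE/k) = √(2×3.933/971) = 0.09001 m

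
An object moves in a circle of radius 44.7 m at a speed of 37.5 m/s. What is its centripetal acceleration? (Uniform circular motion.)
a_c = v²/r = 37.5²/44.7 = 1406.25/44.7 = 31.46 m/s²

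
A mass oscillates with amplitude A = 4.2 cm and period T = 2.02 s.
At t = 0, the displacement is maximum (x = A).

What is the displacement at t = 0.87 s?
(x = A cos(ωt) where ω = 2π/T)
ω = 2π/T = 2π/2.02 = 3.11 rad/s
x = A cos(ωt) = 4.2×cos(3.11×0.87) = -3.808 cm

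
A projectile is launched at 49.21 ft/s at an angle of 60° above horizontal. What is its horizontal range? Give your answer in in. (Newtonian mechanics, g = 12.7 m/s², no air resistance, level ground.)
R = v₀² sin(2θ) / g (with unit conversion) = 604.0 in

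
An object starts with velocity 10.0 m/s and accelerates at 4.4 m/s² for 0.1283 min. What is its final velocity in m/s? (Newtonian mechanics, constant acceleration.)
v = v₀ + at (with unit conversion) = 43.87 m/s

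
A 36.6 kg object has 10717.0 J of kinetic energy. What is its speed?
KE = ½mv² → v = √(2KE/m) = √(2×10717.0/36.6) = 24.2 m/s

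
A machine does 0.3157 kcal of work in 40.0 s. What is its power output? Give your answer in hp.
P = W/t = 1321 J / 40 s = 33.02 W = 0.04428 hp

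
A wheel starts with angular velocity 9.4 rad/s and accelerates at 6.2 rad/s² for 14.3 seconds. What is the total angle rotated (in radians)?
θ = ω₀t + ½αt² = 9.4×14.3 + ½×6.2×14.3² = 768.34 rad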